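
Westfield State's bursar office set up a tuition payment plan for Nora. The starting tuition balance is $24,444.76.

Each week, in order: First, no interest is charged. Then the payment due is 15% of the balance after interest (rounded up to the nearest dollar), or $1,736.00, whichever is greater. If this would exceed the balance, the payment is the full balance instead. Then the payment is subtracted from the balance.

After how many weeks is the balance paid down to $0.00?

12

Week 1: $24,444.76 − $3,667.00 → $20,777.76
Week 2: $20,777.76 − $3,117.00 → $17,660.76
Week 3: $17,660.76 − $2,650.00 → $15,010.76
Week 4: $15,010.76 − $2,252.00 → $12,758.76
Week 5: $12,758.76 − $1,914.00 → $10,844.76
Week 6: $10,844.76 − $1,736.00 → $9,108.76
Week 7: $9,108.76 − $1,736.00 → $7,372.76
Week 8: $7,372.76 − $1,736.00 → $5,636.76
Week 9: $5,636.76 − $1,736.00 → $3,900.76
Week 10: $3,900.76 − $1,736.00 → $2,164.76
Week 11: $2,164.76 − $1,736.00 → $428.76
Week 12: $428.76 − $428.76 → $0.00
Balance reaches $0.00 in week 12.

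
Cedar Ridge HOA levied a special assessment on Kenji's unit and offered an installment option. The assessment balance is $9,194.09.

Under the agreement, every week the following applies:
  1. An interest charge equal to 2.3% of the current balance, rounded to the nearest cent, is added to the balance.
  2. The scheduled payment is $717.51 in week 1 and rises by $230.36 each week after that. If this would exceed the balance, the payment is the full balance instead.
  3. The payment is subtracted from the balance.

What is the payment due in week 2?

Week 1: opening $9,194.09; interest $211.46 → $9,405.55; payment $717.51; balance $8,688.04
Week 2: opening $8,688.04; interest $199.82 → $8,887.86; payment $947.87; balance $7,939.99

$947.87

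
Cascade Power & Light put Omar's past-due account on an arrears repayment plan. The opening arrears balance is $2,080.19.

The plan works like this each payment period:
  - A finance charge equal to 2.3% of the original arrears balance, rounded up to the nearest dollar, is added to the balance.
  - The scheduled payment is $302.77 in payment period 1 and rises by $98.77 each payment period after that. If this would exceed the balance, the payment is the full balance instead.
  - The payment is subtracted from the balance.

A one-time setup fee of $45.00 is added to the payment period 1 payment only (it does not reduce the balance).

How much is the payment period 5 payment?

$516.49

Payment period 1: opening $2,080.19; interest $48.00 → $2,128.19; payment $302.77 (+ $45.00 fee); balance $1,825.42
Payment period 2: opening $1,825.42; interest $48.00 → $1,873.42; payment $401.54; balance $1,471.88
Payment period 3: opening $1,471.88; interest $48.00 → $1,519.88; payment $500.31; balance $1,019.57
Payment period 4: opening $1,019.57; interest $48.00 → $1,067.57; payment $599.08; balance $468.49
Payment period 5: opening $468.49; interest $48.00 → $516.49; payment $516.49; balance $0.00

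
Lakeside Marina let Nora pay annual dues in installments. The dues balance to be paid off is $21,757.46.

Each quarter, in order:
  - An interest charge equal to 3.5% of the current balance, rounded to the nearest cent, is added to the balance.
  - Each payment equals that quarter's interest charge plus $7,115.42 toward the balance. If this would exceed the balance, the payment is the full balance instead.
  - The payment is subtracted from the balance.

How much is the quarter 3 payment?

$7,378.85

Quarter 1: $21,757.46 +$761.51 interest = $22,518.97; pay $7,876.93 → $14,642.04
Quarter 2: $14,642.04 +$512.47 interest = $15,154.51; pay $7,627.89 → $7,526.62
Quarter 3: $7,526.62 +$263.43 interest = $7,790.05; pay $7,378.85 → $411.20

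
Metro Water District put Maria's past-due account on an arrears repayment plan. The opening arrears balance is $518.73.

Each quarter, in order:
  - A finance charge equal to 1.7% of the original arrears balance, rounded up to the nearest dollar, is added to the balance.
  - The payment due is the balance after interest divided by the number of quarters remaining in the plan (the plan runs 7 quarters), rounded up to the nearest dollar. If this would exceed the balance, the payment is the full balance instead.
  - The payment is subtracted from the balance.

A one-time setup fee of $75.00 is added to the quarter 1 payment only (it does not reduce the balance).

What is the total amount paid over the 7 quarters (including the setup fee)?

Quarter 1: $518.73 +$9.00 interest = $527.73; pay $76.00 (+ $75.00 fee) → $451.73
Quarter 2: $451.73 +$9.00 interest = $460.73; pay $77.00 → $383.73
Quarter 3: $383.73 +$9.00 interest = $392.73; pay $79.00 → $313.73
Quarter 4: $313.73 +$9.00 interest = $322.73; pay $81.00 → $241.73
Quarter 5: $241.73 +$9.00 interest = $250.73; pay $84.00 → $166.73
Quarter 6: $166.73 +$9.00 interest = $175.73; pay $88.00 → $87.73
Quarter 7: $87.73 +$9.00 interest = $96.73; pay $96.73 → $0.00
Total paid: $656.73

$656.73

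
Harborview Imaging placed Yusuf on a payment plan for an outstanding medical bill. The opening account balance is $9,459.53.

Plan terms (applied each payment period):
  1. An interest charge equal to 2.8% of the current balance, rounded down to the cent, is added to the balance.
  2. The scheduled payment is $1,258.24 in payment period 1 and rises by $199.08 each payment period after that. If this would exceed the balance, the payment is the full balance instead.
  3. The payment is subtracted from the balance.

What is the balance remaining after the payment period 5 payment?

$2,159.27

Payment period 1: $9,459.53 +$264.86 interest = $9,724.39; pay $1,258.24 → $8,466.15
Payment period 2: $8,466.15 +$237.05 interest = $8,703.20; pay $1,457.32 → $7,245.88
Payment period 3: $7,245.88 +$202.88 interest = $7,448.76; pay $1,656.40 → $5,792.36
Payment period 4: $5,792.36 +$162.18 interest = $5,954.54; pay $1,855.48 → $4,099.06
Payment period 5: $4,099.06 +$114.77 interest = $4,213.83; pay $2,054.56 → $2,159.27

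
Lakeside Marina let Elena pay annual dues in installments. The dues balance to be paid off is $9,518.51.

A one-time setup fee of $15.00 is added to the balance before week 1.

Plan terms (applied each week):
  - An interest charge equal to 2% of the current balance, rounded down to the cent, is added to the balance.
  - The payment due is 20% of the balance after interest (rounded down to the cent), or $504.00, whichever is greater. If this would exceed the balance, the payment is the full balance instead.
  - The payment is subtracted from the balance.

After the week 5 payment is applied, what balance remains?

Week 1: opening $9,533.51; interest $190.67 → $9,724.18; payment $1,944.83; balance $7,779.35
Week 2: opening $7,779.35; interest $155.58 → $7,934.93; payment $1,586.98; balance $6,347.95
Week 3: opening $6,347.95; interest $126.95 → $6,474.90; payment $1,294.98; balance $5,179.92
Week 4: opening $5,179.92; interest $103.59 → $5,283.51; payment $1,056.70; balance $4,226.81
Week 5: opening $4,226.81; interest $84.53 → $4,311.34; payment $862.26; balance $3,449.08

$3,449.08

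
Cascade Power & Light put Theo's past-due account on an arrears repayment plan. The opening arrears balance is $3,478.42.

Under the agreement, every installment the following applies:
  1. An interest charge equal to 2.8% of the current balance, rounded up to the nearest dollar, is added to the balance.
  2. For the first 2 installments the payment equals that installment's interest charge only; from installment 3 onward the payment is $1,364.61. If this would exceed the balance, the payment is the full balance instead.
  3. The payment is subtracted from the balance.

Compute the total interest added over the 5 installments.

Installment 1: opening $3,478.42; interest $98.00 → $3,576.42; payment $98.00; balance $3,478.42
Installment 2: opening $3,478.42; interest $98.00 → $3,576.42; payment $98.00; balance $3,478.42
Installment 3: opening $3,478.42; interest $98.00 → $3,576.42; payment $1,364.61; balance $2,211.81
Installment 4: opening $2,211.81; interest $62.00 → $2,273.81; payment $1,364.61; balance $909.20
Installment 5: opening $909.20; interest $26.00 → $935.20; payment $935.20; balance $0.00
Total interest: $98.00 + $98.00 + $98.00 + $62.00 + $26.00 = $382.00

$382.00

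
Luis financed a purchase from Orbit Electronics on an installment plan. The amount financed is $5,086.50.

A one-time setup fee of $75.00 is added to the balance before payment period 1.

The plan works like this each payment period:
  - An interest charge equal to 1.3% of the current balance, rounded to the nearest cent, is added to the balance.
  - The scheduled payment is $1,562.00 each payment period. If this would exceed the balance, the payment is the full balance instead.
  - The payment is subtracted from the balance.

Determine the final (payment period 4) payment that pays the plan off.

$626.29

# | Opening | Interest | Payment | End bal
1 | $5,161.50 | $67.10 | $1,562.00 | $3,666.60
2 | $3,666.60 | $47.67 | $1,562.00 | $2,152.27
3 | $2,152.27 | $27.98 | $1,562.00 | $618.25
4 | $618.25 | $8.04 | $626.29 | $0.00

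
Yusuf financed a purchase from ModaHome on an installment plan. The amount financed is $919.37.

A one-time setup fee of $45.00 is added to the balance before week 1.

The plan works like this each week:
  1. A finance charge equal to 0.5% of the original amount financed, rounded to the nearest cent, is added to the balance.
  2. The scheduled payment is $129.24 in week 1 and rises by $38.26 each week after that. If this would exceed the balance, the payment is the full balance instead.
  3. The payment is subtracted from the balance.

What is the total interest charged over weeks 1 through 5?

$23.00

Week 1: $964.37 +$4.60 interest = $968.97; pay $129.24 → $839.73
Week 2: $839.73 +$4.60 interest = $844.33; pay $167.50 → $676.83
Week 3: $676.83 +$4.60 interest = $681.43; pay $205.76 → $475.67
Week 4: $475.67 +$4.60 interest = $480.27; pay $244.02 → $236.25
Week 5: $236.25 +$4.60 interest = $240.85; pay $240.85 → $0.00
Total interest: $4.60 + $4.60 + $4.60 + $4.60 + $4.60 = $23.00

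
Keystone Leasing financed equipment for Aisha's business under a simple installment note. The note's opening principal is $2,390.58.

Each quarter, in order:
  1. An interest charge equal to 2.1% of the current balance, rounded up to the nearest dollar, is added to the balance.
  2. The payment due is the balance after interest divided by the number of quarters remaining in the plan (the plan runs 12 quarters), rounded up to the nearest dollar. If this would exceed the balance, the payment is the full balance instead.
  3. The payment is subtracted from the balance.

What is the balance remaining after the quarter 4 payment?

$1,731.58

Quarter 1: $2,390.58 +$51.00 interest = $2,441.58; pay $204.00 → $2,237.58
Quarter 2: $2,237.58 +$47.00 interest = $2,284.58; pay $208.00 → $2,076.58
Quarter 3: $2,076.58 +$44.00 interest = $2,120.58; pay $213.00 → $1,907.58
Quarter 4: $1,907.58 +$41.00 interest = $1,948.58; pay $217.00 → $1,731.58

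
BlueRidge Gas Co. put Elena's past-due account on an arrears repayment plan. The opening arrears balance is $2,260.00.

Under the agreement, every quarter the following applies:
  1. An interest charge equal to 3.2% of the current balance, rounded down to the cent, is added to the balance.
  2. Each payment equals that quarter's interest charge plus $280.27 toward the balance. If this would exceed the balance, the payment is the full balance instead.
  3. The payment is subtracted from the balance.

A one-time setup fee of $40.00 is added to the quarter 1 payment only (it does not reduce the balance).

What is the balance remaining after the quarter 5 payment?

$858.65

# | Opening | Interest | Payment | Fee | End bal
1 | $2,260.00 | $72.32 | $352.59 | $40.00 | $1,979.73
2 | $1,979.73 | $63.35 | $343.62 | — | $1,699.46
3 | $1,699.46 | $54.38 | $334.65 | — | $1,419.19
4 | $1,419.19 | $45.41 | $325.68 | — | $1,138.92
5 | $1,138.92 | $36.44 | $316.71 | — | $858.65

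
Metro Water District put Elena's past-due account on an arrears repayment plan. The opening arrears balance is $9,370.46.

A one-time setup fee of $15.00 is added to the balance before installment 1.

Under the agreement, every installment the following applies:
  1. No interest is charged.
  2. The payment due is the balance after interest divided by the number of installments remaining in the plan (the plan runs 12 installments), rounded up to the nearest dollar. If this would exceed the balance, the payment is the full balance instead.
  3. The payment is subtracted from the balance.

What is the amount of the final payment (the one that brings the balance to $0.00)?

Installment 1: opening $9,385.46; payment $783.00; balance $8,602.46
Installment 2: opening $8,602.46; payment $783.00; balance $7,819.46
Installment 3: opening $7,819.46; payment $782.00; balance $7,037.46
Installment 4: opening $7,037.46; payment $782.00; balance $6,255.46
Installment 5: opening $6,255.46; payment $782.00; balance $5,473.46
Installment 6: opening $5,473.46; payment $782.00; balance $4,691.46
Installment 7: opening $4,691.46; payment $782.00; balance $3,909.46
Installment 8: opening $3,909.46; payment $782.00; balance $3,127.46
Installment 9: opening $3,127.46; payment $782.00; balance $2,345.46
Installment 10: opening $2,345.46; payment $782.00; balance $1,563.46
Installment 11: opening $1,563.46; payment $782.00; balance $781.46
Installment 12: opening $781.46; payment $781.46; balance $0.00

$781.46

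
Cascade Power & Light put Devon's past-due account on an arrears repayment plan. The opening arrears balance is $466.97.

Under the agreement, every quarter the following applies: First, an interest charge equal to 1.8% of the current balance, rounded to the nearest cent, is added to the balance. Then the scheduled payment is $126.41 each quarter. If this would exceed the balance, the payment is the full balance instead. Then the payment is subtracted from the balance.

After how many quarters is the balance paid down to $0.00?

Quarter 1: opening $466.97; interest $8.41 → $475.38; payment $126.41; balance $348.97
Quarter 2: opening $348.97; interest $6.28 → $355.25; payment $126.41; balance $228.84
Quarter 3: opening $228.84; interest $4.12 → $232.96; payment $126.41; balance $106.55
Quarter 4: opening $106.55; interest $1.92 → $108.47; payment $108.47; balance $0.00
Balance reaches $0.00 in quarter 4.

4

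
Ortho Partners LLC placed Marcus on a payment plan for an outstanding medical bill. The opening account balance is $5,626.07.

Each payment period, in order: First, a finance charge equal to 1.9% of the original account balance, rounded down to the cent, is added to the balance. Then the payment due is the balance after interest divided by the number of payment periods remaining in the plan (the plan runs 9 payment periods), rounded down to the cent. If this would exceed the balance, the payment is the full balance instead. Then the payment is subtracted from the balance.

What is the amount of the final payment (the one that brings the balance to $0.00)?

$927.52

# | Opening | Interest | Payment | End bal
1 | $5,626.07 | $106.89 | $636.99 | $5,095.97
2 | $5,095.97 | $106.89 | $650.35 | $4,552.51
3 | $4,552.51 | $106.89 | $665.62 | $3,993.78
4 | $3,993.78 | $106.89 | $683.44 | $3,417.23
5 | $3,417.23 | $106.89 | $704.82 | $2,819.30
6 | $2,819.30 | $106.89 | $731.54 | $2,194.65
7 | $2,194.65 | $106.89 | $767.18 | $1,534.36
8 | $1,534.36 | $106.89 | $820.62 | $820.63
9 | $820.63 | $106.89 | $927.52 | $0.00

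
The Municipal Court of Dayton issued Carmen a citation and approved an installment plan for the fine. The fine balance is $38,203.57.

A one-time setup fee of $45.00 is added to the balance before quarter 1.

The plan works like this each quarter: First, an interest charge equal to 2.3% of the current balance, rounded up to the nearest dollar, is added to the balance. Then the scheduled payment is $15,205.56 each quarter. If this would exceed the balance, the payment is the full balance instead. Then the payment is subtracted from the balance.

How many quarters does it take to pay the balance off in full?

3

# | Opening | Interest | Payment | End bal
1 | $38,248.57 | $880.00 | $15,205.56 | $23,923.01
2 | $23,923.01 | $551.00 | $15,205.56 | $9,268.45
3 | $9,268.45 | $214.00 | $9,482.45 | $0.00
Balance reaches $0.00 in quarter 3.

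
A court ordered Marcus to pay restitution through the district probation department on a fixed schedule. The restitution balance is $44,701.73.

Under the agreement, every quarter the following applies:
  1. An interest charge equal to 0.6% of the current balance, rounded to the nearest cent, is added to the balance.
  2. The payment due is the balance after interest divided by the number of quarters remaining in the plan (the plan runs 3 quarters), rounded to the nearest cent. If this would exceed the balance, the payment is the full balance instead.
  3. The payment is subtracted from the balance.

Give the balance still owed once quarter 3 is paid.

Quarter 1: opening $44,701.73; interest $268.21 → $44,969.94; payment $14,989.98; balance $29,979.96
Quarter 2: opening $29,979.96; interest $179.88 → $30,159.84; payment $15,079.92; balance $15,079.92
Quarter 3: opening $15,079.92; interest $90.48 → $15,170.40; payment $15,170.40; balance $0.00

$0.00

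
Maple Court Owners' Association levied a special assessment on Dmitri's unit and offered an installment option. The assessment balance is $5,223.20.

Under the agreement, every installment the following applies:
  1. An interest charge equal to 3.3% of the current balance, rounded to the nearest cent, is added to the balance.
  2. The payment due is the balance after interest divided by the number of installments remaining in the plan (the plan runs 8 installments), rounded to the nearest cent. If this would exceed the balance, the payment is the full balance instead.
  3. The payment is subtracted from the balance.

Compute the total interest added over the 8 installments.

Installment 1: $5,223.20 +$172.37 interest = $5,395.57; pay $674.45 → $4,721.12
Installment 2: $4,721.12 +$155.80 interest = $4,876.92; pay $696.70 → $4,180.22
Installment 3: $4,180.22 +$137.95 interest = $4,318.17; pay $719.70 → $3,598.47
Installment 4: $3,598.47 +$118.75 interest = $3,717.22; pay $743.44 → $2,973.78
Installment 5: $2,973.78 +$98.13 interest = $3,071.91; pay $767.98 → $2,303.93
Installment 6: $2,303.93 +$76.03 interest = $2,379.96; pay $793.32 → $1,586.64
Installment 7: $1,586.64 +$52.36 interest = $1,639.00; pay $819.50 → $819.50
Installment 8: $819.50 +$27.04 interest = $846.54; pay $846.54 → $0.00
Total interest: $172.37 + $155.80 + $137.95 + $118.75 + $98.13 + $76.03 + $52.36 + $27.04 = $838.43

$838.43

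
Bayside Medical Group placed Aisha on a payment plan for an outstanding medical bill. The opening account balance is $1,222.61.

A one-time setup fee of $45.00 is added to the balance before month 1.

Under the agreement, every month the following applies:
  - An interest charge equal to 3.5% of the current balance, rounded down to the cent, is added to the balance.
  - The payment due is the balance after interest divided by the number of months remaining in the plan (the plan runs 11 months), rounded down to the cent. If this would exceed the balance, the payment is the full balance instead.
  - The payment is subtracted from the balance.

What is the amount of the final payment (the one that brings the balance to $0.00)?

$168.23

Month 1: $1,267.61 +$44.36 interest = $1,311.97; pay $119.27 → $1,192.70
Month 2: $1,192.70 +$41.74 interest = $1,234.44; pay $123.44 → $1,111.00
Month 3: $1,111.00 +$38.88 interest = $1,149.88; pay $127.76 → $1,022.12
Month 4: $1,022.12 +$35.77 interest = $1,057.89; pay $132.23 → $925.66
Month 5: $925.66 +$32.39 interest = $958.05; pay $136.86 → $821.19
Month 6: $821.19 +$28.74 interest = $849.93; pay $141.65 → $708.28
Month 7: $708.28 +$24.78 interest = $733.06; pay $146.61 → $586.45
Month 8: $586.45 +$20.52 interest = $606.97; pay $151.74 → $455.23
Month 9: $455.23 +$15.93 interest = $471.16; pay $157.05 → $314.11
Month 10: $314.11 +$10.99 interest = $325.10; pay $162.55 → $162.55
Month 11: $162.55 +$5.68 interest = $168.23; pay $168.23 → $0.00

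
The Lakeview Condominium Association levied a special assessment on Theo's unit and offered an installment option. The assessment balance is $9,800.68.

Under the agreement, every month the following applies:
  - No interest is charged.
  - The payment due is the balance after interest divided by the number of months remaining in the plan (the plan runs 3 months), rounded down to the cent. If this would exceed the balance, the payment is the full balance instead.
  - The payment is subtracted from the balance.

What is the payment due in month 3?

$3,266.90

Month 1: opening $9,800.68; payment $3,266.89; balance $6,533.79
Month 2: opening $6,533.79; payment $3,266.89; balance $3,266.90
Month 3: opening $3,266.90; payment $3,266.90; balance $0.00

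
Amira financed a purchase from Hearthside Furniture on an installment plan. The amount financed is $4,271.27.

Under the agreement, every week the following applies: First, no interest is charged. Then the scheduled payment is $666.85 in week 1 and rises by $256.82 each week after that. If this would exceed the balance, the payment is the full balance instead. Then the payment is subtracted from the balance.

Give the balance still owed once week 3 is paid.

Week 1: $4,271.27 − $666.85 → $3,604.42
Week 2: $3,604.42 − $923.67 → $2,680.75
Week 3: $2,680.75 − $1,180.49 → $1,500.26

$1,500.26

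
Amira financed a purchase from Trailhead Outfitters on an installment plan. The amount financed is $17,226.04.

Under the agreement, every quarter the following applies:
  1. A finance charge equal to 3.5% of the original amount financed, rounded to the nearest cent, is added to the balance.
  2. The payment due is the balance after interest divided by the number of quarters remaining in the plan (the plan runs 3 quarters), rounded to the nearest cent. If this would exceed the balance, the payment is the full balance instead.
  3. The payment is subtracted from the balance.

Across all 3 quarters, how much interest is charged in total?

$1,808.73

Quarter 1: opening $17,226.04; interest $602.91 → $17,828.95; payment $5,942.98; balance $11,885.97
Quarter 2: opening $11,885.97; interest $602.91 → $12,488.88; payment $6,244.44; balance $6,244.44
Quarter 3: opening $6,244.44; interest $602.91 → $6,847.35; payment $6,847.35; balance $0.00
Total interest: $602.91 + $602.91 + $602.91 = $1,808.73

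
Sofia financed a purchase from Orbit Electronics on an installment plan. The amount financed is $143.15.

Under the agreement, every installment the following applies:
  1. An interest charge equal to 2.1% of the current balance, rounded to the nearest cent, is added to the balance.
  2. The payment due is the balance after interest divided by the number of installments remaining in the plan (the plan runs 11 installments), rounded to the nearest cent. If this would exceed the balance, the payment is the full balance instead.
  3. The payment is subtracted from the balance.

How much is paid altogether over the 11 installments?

$162.52

Installment 1: opening $143.15; interest $3.01 → $146.16; payment $13.29; balance $132.87
Installment 2: opening $132.87; interest $2.79 → $135.66; payment $13.57; balance $122.09
Installment 3: opening $122.09; interest $2.56 → $124.65; payment $13.85; balance $110.80
Installment 4: opening $110.80; interest $2.33 → $113.13; payment $14.14; balance $98.99
Installment 5: opening $98.99; interest $2.08 → $101.07; payment $14.44; balance $86.63
Installment 6: opening $86.63; interest $1.82 → $88.45; payment $14.74; balance $73.71
Installment 7: opening $73.71; interest $1.55 → $75.26; payment $15.05; balance $60.21
Installment 8: opening $60.21; interest $1.26 → $61.47; payment $15.37; balance $46.10
Installment 9: opening $46.10; interest $0.97 → $47.07; payment $15.69; balance $31.38
Installment 10: opening $31.38; interest $0.66 → $32.04; payment $16.02; balance $16.02
Installment 11: opening $16.02; interest $0.34 → $16.36; payment $16.36; balance $0.00
Total paid: $162.52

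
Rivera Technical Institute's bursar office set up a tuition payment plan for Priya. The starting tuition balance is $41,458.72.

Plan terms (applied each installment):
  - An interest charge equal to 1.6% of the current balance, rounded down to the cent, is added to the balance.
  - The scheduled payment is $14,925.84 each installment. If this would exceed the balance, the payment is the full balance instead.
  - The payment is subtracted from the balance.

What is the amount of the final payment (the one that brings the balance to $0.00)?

Installment 1: $41,458.72 +$663.33 interest = $42,122.05; pay $14,925.84 → $27,196.21
Installment 2: $27,196.21 +$435.13 interest = $27,631.34; pay $14,925.84 → $12,705.50
Installment 3: $12,705.50 +$203.28 interest = $12,908.78; pay $12,908.78 → $0.00

$12,908.78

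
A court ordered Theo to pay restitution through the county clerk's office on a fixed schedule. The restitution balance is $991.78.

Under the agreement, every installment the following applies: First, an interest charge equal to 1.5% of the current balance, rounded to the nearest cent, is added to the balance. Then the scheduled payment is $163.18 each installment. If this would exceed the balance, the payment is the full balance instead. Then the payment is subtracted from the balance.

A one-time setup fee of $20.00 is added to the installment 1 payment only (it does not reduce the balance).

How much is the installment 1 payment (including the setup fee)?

$183.18

# | Opening | Interest | Payment | Fee | End bal
1 | $991.78 | $14.88 | $163.18 | $20.00 | $843.48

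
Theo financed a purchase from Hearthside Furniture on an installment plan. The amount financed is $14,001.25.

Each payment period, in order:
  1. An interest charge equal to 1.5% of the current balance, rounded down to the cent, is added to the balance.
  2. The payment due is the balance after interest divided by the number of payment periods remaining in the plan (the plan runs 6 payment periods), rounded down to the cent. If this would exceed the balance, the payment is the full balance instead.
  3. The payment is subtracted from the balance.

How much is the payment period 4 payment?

$2,476.73

Payment period 1: opening $14,001.25; interest $210.01 → $14,211.26; payment $2,368.54; balance $11,842.72
Payment period 2: opening $11,842.72; interest $177.64 → $12,020.36; payment $2,404.07; balance $9,616.29
Payment period 3: opening $9,616.29; interest $144.24 → $9,760.53; payment $2,440.13; balance $7,320.40
Payment period 4: opening $7,320.40; interest $109.80 → $7,430.20; payment $2,476.73; balance $4,953.47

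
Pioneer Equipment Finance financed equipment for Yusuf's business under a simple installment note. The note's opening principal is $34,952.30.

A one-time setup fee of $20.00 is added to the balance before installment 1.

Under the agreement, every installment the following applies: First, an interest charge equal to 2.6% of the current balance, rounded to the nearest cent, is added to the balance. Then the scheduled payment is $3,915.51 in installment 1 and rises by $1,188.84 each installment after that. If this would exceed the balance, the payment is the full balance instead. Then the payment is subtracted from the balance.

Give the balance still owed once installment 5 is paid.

$6,937.40

Installment 1: opening $34,972.30; interest $909.28 → $35,881.58; payment $3,915.51; balance $31,966.07
Installment 2: opening $31,966.07; interest $831.12 → $32,797.19; payment $5,104.35; balance $27,692.84
Installment 3: opening $27,692.84; interest $720.01 → $28,412.85; payment $6,293.19; balance $22,119.66
Installment 4: opening $22,119.66; interest $575.11 → $22,694.77; payment $7,482.03; balance $15,212.74
Installment 5: opening $15,212.74; interest $395.53 → $15,608.27; payment $8,670.87; balance $6,937.40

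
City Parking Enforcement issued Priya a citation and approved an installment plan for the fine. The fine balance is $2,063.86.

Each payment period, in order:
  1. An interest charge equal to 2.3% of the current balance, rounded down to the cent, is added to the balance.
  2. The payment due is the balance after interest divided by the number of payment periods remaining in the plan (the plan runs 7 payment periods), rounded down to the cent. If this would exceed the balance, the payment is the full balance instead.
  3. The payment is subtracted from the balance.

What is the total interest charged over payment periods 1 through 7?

Payment period 1: opening $2,063.86; interest $47.46 → $2,111.32; payment $301.61; balance $1,809.71
Payment period 2: opening $1,809.71; interest $41.62 → $1,851.33; payment $308.55; balance $1,542.78
Payment period 3: opening $1,542.78; interest $35.48 → $1,578.26; payment $315.65; balance $1,262.61
Payment period 4: opening $1,262.61; interest $29.04 → $1,291.65; payment $322.91; balance $968.74
Payment period 5: opening $968.74; interest $22.28 → $991.02; payment $330.34; balance $660.68
Payment period 6: opening $660.68; interest $15.19 → $675.87; payment $337.93; balance $337.94
Payment period 7: opening $337.94; interest $7.77 → $345.71; payment $345.71; balance $0.00
Total interest: $47.46 + $41.62 + $35.48 + $29.04 + $22.28 + $15.19 + $7.77 = $198.84

$198.84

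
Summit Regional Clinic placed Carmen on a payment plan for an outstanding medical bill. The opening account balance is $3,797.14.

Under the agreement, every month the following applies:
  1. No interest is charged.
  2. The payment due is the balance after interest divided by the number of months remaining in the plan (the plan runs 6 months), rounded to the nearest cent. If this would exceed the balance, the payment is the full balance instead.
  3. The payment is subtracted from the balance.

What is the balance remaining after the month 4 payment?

$1,265.71

Month 1: opening $3,797.14; payment $632.86; balance $3,164.28
Month 2: opening $3,164.28; payment $632.86; balance $2,531.42
Month 3: opening $2,531.42; payment $632.86; balance $1,898.56
Month 4: opening $1,898.56; payment $632.85; balance $1,265.71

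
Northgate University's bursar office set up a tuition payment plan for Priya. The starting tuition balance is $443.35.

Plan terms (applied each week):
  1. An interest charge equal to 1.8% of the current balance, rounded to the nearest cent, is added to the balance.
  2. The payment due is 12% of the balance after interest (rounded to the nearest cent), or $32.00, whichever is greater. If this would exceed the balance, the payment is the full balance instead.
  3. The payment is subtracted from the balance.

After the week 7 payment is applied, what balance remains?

$200.51

# | Opening | Interest | Payment | End bal
1 | $443.35 | $7.98 | $54.16 | $397.17
2 | $397.17 | $7.15 | $48.52 | $355.80
3 | $355.80 | $6.40 | $43.46 | $318.74
4 | $318.74 | $5.74 | $38.94 | $285.54
5 | $285.54 | $5.14 | $34.88 | $255.80
6 | $255.80 | $4.60 | $32.00 | $228.40
7 | $228.40 | $4.11 | $32.00 | $200.51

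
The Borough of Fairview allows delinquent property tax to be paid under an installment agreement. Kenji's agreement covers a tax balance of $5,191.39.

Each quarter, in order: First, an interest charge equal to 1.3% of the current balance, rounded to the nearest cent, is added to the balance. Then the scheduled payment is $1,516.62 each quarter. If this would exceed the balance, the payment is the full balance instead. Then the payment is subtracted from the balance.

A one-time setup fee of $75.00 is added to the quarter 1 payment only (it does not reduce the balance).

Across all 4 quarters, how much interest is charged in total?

Quarter 1: opening $5,191.39; interest $67.49 → $5,258.88; payment $1,516.62 (+ $75.00 fee); balance $3,742.26
Quarter 2: opening $3,742.26; interest $48.65 → $3,790.91; payment $1,516.62; balance $2,274.29
Quarter 3: opening $2,274.29; interest $29.57 → $2,303.86; payment $1,516.62; balance $787.24
Quarter 4: opening $787.24; interest $10.23 → $797.47; payment $797.47; balance $0.00
Total interest: $67.49 + $48.65 + $29.57 + $10.23 = $155.94

$155.94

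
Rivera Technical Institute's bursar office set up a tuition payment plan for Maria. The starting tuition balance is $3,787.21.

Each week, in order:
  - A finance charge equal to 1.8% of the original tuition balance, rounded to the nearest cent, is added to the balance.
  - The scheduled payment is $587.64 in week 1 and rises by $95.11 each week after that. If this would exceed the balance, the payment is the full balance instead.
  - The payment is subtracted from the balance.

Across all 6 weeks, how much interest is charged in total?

$409.02

# | Opening | Interest | Payment | End bal
1 | $3,787.21 | $68.17 | $587.64 | $3,267.74
2 | $3,267.74 | $68.17 | $682.75 | $2,653.16
3 | $2,653.16 | $68.17 | $777.86 | $1,943.47
4 | $1,943.47 | $68.17 | $872.97 | $1,138.67
5 | $1,138.67 | $68.17 | $968.08 | $238.76
6 | $238.76 | $68.17 | $306.93 | $0.00
Total interest: $68.17 + $68.17 + $68.17 + $68.17 + $68.17 + $68.17 = $409.02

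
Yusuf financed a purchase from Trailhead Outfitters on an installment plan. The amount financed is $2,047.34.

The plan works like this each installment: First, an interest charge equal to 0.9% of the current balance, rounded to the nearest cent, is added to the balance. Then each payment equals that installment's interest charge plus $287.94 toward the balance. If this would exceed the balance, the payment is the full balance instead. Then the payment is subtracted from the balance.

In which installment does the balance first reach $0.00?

# | Opening | Interest | Payment | End bal
1 | $2,047.34 | $18.43 | $306.37 | $1,759.40
2 | $1,759.40 | $15.83 | $303.77 | $1,471.46
3 | $1,471.46 | $13.24 | $301.18 | $1,183.52
4 | $1,183.52 | $10.65 | $298.59 | $895.58
5 | $895.58 | $8.06 | $296.00 | $607.64
6 | $607.64 | $5.47 | $293.41 | $319.70
7 | $319.70 | $2.88 | $290.82 | $31.76
8 | $31.76 | $0.29 | $32.05 | $0.00
Balance reaches $0.00 in installment 8.

8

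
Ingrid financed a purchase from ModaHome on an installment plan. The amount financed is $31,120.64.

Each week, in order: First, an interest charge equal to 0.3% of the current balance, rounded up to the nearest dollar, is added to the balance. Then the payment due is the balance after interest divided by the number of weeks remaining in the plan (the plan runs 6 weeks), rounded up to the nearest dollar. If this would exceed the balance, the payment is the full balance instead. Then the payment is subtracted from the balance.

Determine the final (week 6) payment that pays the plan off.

$5,280.64

Week 1: $31,120.64 +$94.00 interest = $31,214.64; pay $5,203.00 → $26,011.64
Week 2: $26,011.64 +$79.00 interest = $26,090.64; pay $5,219.00 → $20,871.64
Week 3: $20,871.64 +$63.00 interest = $20,934.64; pay $5,234.00 → $15,700.64
Week 4: $15,700.64 +$48.00 interest = $15,748.64; pay $5,250.00 → $10,498.64
Week 5: $10,498.64 +$32.00 interest = $10,530.64; pay $5,266.00 → $5,264.64
Week 6: $5,264.64 +$16.00 interest = $5,280.64; pay $5,280.64 → $0.00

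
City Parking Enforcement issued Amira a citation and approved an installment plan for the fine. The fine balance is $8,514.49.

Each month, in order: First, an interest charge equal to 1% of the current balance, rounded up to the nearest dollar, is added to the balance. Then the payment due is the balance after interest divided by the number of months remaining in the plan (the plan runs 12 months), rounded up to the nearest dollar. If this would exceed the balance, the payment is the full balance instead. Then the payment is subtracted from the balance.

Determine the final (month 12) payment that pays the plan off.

Month 1: $8,514.49 +$86.00 interest = $8,600.49; pay $717.00 → $7,883.49
Month 2: $7,883.49 +$79.00 interest = $7,962.49; pay $724.00 → $7,238.49
Month 3: $7,238.49 +$73.00 interest = $7,311.49; pay $732.00 → $6,579.49
Month 4: $6,579.49 +$66.00 interest = $6,645.49; pay $739.00 → $5,906.49
Month 5: $5,906.49 +$60.00 interest = $5,966.49; pay $746.00 → $5,220.49
Month 6: $5,220.49 +$53.00 interest = $5,273.49; pay $754.00 → $4,519.49
Month 7: $4,519.49 +$46.00 interest = $4,565.49; pay $761.00 → $3,804.49
Month 8: $3,804.49 +$39.00 interest = $3,843.49; pay $769.00 → $3,074.49
Month 9: $3,074.49 +$31.00 interest = $3,105.49; pay $777.00 → $2,328.49
Month 10: $2,328.49 +$24.00 interest = $2,352.49; pay $785.00 → $1,567.49
Month 11: $1,567.49 +$16.00 interest = $1,583.49; pay $792.00 → $791.49
Month 12: $791.49 +$8.00 interest = $799.49; pay $799.49 → $0.00

$799.49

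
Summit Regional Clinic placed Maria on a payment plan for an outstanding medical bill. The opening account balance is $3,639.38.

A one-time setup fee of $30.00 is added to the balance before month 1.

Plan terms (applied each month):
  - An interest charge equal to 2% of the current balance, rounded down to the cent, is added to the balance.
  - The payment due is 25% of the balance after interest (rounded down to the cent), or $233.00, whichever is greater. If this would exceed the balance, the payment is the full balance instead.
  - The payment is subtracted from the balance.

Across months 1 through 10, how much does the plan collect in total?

Month 1: $3,669.38 +$73.38 interest = $3,742.76; pay $935.69 → $2,807.07
Month 2: $2,807.07 +$56.14 interest = $2,863.21; pay $715.80 → $2,147.41
Month 3: $2,147.41 +$42.94 interest = $2,190.35; pay $547.58 → $1,642.77
Month 4: $1,642.77 +$32.85 interest = $1,675.62; pay $418.90 → $1,256.72
Month 5: $1,256.72 +$25.13 interest = $1,281.85; pay $320.46 → $961.39
Month 6: $961.39 +$19.22 interest = $980.61; pay $245.15 → $735.46
Month 7: $735.46 +$14.70 interest = $750.16; pay $233.00 → $517.16
Month 8: $517.16 +$10.34 interest = $527.50; pay $233.00 → $294.50
Month 9: $294.50 +$5.89 interest = $300.39; pay $233.00 → $67.39
Month 10: $67.39 +$1.34 interest = $68.73; pay $68.73 → $0.00
Total paid: $3,951.31

$3,951.31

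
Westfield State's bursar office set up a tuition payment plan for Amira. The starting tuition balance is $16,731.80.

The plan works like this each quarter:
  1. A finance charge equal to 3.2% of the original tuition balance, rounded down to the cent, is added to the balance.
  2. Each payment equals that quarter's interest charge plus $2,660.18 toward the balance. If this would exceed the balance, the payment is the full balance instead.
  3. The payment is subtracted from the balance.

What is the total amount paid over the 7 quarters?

$20,479.67

Quarter 1: $16,731.80 +$535.41 interest = $17,267.21; pay $3,195.59 → $14,071.62
Quarter 2: $14,071.62 +$535.41 interest = $14,607.03; pay $3,195.59 → $11,411.44
Quarter 3: $11,411.44 +$535.41 interest = $11,946.85; pay $3,195.59 → $8,751.26
Quarter 4: $8,751.26 +$535.41 interest = $9,286.67; pay $3,195.59 → $6,091.08
Quarter 5: $6,091.08 +$535.41 interest = $6,626.49; pay $3,195.59 → $3,430.90
Quarter 6: $3,430.90 +$535.41 interest = $3,966.31; pay $3,195.59 → $770.72
Quarter 7: $770.72 +$535.41 interest = $1,306.13; pay $1,306.13 → $0.00
Total paid: $20,479.67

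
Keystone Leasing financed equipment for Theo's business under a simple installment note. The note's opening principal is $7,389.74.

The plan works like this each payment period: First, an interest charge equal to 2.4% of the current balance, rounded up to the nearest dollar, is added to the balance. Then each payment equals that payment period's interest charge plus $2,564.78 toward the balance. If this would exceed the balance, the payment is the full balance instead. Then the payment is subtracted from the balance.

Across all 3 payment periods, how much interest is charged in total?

$349.00

Payment period 1: opening $7,389.74; interest $178.00 → $7,567.74; payment $2,742.78; balance $4,824.96
Payment period 2: opening $4,824.96; interest $116.00 → $4,940.96; payment $2,680.78; balance $2,260.18
Payment period 3: opening $2,260.18; interest $55.00 → $2,315.18; payment $2,315.18; balance $0.00
Total interest: $178.00 + $116.00 + $55.00 = $349.00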